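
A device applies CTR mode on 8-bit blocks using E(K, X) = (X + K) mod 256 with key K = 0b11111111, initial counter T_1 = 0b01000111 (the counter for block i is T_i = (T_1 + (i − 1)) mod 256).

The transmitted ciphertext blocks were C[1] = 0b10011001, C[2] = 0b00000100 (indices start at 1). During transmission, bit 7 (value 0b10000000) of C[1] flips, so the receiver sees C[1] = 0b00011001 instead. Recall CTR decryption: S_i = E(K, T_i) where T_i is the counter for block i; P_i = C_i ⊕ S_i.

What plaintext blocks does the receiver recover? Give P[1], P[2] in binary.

Only C[1] changed, to 0b00011001. In CTR, a change in C_i flips the same bit in P_i only; the keystream is unaffected. Decrypting the received ciphertext:
P[1]: T = 0b01000111, S = E(K, T) = 0b01000110; 0b00011001 ⊕ 0b01000110 = 0b01011111.
P[2]: T = 0b01001000, S = E(K, T) = 0b01000111; 0b00000100 ⊕ 0b01000111 = 0b01000011.
Blocks that differ from the original plaintext: P[1].

P[1] = 0b01011111, P[2] = 0b01000011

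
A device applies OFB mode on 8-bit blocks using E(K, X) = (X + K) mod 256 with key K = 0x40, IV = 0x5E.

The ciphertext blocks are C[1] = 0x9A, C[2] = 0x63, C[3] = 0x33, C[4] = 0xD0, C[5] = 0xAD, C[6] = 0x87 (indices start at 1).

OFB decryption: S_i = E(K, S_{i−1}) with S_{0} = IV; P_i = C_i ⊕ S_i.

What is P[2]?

P[1]: S = E(K, 0x5E) = 0x9E; 0x9A ⊕ 0x9E = 0x04.
P[2]: S = E(K, 0x9E) = 0xDE; 0x63 ⊕ 0xDE = 0xBD.

P[2] = 0xBD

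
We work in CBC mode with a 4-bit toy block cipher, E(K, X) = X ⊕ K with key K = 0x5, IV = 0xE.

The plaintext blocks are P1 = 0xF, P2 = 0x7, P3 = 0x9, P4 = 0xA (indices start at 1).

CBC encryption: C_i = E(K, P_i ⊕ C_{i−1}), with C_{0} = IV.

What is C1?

C1 = 0x4

C1: P1 ⊕ 0xE = 0x1; E(K, 0x1) = 0x4.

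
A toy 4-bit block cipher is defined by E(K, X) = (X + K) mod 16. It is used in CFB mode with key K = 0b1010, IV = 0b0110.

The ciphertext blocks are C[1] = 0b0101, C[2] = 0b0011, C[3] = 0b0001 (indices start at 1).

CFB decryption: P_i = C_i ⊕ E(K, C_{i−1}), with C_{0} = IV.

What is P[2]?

P[2] = 0b1100

P[2]: E(K, 0b0101) = 0b1111; 0b0011 ⊕ 0b1111 = 0b1100.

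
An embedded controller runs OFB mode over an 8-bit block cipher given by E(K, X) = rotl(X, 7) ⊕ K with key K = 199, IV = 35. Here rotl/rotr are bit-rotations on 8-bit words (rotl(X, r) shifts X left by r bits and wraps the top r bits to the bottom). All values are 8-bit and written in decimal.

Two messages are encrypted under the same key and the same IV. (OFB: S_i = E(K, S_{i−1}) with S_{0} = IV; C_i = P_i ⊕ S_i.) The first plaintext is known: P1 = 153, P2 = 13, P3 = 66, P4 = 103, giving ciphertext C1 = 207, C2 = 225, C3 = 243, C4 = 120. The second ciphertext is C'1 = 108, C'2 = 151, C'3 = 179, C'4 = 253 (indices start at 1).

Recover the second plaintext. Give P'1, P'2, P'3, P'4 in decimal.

P'1 = 58, P'2 = 123, P'3 = 2, P'4 = 226

In OFB with a reused IV, both messages share the same keystream S_i, so C_i ⊕ C'_i = P_i ⊕ P'_i and thus P'_i = P_i ⊕ C_i ⊕ C'_i.
P'1: 153 ⊕ 207 ⊕ 108 = 58.
P'2: 13 ⊕ 225 ⊕ 151 = 123.
P'3: 66 ⊕ 243 ⊕ 179 = 2.
P'4: 103 ⊕ 120 ⊕ 253 = 226.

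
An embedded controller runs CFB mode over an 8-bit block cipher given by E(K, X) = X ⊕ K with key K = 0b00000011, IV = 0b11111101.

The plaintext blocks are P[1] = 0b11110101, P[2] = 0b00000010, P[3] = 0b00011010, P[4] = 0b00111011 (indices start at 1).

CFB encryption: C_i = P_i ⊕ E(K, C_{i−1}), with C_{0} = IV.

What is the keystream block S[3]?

C[1]: E(K, 0b11111101) = 0b11111110; 0b11110101 ⊕ 0b11111110 = 0b00001011.
C[2]: E(K, 0b00001011) = 0b00001000; 0b00000010 ⊕ 0b00001000 = 0b00001010.
C[3]: E(K, 0b00001010) = 0b00001001; 0b00011010 ⊕ 0b00001001 = 0b00010011.
So S[3] = 0b00001001.

0b00001001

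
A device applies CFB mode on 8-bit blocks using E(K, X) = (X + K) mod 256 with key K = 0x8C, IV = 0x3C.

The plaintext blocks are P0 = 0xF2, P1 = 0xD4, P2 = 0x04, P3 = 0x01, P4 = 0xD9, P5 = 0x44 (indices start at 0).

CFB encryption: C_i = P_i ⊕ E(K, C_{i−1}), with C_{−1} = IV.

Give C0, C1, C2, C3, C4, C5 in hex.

C0: E(K, 0x3C) = 0xC8; 0xF2 ⊕ 0xC8 = 0x3A.
C1: E(K, 0x3A) = 0xC6; 0xD4 ⊕ 0xC6 = 0x12.
C2: E(K, 0x12) = 0x9E; 0x04 ⊕ 0x9E = 0x9A.
C3: E(K, 0x9A) = 0x26; 0x01 ⊕ 0x26 = 0x27.
C4: E(K, 0x27) = 0xB3; 0xD9 ⊕ 0xB3 = 0x6A.
C5: E(K, 0x6A) = 0xF6; 0x44 ⊕ 0xF6 = 0xB2.

C0 = 0x3A, C1 = 0x12, C2 = 0x9A, C3 = 0x27, C4 = 0x6A, C5 = 0xB2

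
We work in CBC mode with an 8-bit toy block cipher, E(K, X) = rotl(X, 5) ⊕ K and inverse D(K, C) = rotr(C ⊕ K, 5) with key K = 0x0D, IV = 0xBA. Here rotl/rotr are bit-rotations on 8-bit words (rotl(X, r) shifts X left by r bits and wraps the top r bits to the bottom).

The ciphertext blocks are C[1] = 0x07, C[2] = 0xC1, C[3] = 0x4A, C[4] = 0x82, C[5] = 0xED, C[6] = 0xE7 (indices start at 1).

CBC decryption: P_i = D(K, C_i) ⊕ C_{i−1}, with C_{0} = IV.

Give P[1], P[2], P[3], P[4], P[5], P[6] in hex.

P[1]: D(K, 0x07) = 0x50; 0x50 ⊕ 0xBA = 0xEA.
P[2]: D(K, 0xC1) = 0x66; 0x66 ⊕ 0x07 = 0x61.
P[3]: D(K, 0x4A) = 0x3A; 0x3A ⊕ 0xC1 = 0xFB.
P[4]: D(K, 0x82) = 0x7C; 0x7C ⊕ 0x4A = 0x36.
P[5]: D(K, 0xED) = 0x07; 0x07 ⊕ 0x82 = 0x85.
P[6]: D(K, 0xE7) = 0x57; 0x57 ⊕ 0xED = 0xBA.

P[1] = 0xEA, P[2] = 0x61, P[3] = 0xFB, P[4] = 0x36, P[5] = 0x85, P[6] = 0xBA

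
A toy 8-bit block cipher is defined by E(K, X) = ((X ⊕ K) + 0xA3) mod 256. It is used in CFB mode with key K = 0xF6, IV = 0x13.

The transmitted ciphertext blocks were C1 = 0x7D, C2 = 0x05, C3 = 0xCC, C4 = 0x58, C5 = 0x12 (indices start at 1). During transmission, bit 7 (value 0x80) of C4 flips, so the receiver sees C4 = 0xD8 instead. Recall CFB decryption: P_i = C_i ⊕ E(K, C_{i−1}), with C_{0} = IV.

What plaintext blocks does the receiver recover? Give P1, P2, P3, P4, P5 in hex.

Only C4 changed, to 0xD8. In CFB, a change in C_i flips the same bit in P_i and garbles P_{i+1}. Decrypting the received ciphertext:
P1: E(K, 0x13) = 0x88; 0x7D ⊕ 0x88 = 0xF5.
P2: E(K, 0x7D) = 0x2E; 0x05 ⊕ 0x2E = 0x2B.
P3: E(K, 0x05) = 0x96; 0xCC ⊕ 0x96 = 0x5A.
P4: E(K, 0xCC) = 0xDD; 0xD8 ⊕ 0xDD = 0x05.
P5: E(K, 0xD8) = 0xD1; 0x12 ⊕ 0xD1 = 0xC3.
Blocks that differ from the original plaintext: P4, P5.

P1 = 0xF5, P2 = 0x2B, P3 = 0x5A, P4 = 0x05, P5 = 0xC3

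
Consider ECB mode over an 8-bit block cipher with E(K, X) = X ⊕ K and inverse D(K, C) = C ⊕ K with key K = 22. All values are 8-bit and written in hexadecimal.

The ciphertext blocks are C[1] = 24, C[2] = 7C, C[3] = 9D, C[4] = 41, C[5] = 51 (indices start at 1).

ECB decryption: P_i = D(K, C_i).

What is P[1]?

P[1] = 06

P[1]: D(K, 24) = 06.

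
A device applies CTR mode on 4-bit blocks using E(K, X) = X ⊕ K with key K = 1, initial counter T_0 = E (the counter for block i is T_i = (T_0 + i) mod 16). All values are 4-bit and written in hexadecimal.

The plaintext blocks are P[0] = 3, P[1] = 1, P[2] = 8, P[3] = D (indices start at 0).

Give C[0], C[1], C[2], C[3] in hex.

CTR encryption: S_i = E(K, T_i) where T_i is the counter for block i; C_i = P_i ⊕ S_i.
C[0]: T = E, S = E(K, T) = F; 3 ⊕ F = C.
C[1]: T = F, S = E(K, T) = E; 1 ⊕ E = F.
C[2]: T = 0, S = E(K, T) = 1; 8 ⊕ 1 = 9.
C[3]: T = 1, S = E(K, T) = 0; D ⊕ 0 = D.

C[0] = C, C[1] = F, C[2] = 9, C[3] = D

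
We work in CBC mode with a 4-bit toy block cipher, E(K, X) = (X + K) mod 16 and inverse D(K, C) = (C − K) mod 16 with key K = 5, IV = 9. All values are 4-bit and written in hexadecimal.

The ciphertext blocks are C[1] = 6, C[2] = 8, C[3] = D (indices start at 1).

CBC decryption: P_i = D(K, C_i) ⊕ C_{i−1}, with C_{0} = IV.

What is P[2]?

P[2]: D(K, 8) = 3; 3 ⊕ 6 = 5.

P[2] = 5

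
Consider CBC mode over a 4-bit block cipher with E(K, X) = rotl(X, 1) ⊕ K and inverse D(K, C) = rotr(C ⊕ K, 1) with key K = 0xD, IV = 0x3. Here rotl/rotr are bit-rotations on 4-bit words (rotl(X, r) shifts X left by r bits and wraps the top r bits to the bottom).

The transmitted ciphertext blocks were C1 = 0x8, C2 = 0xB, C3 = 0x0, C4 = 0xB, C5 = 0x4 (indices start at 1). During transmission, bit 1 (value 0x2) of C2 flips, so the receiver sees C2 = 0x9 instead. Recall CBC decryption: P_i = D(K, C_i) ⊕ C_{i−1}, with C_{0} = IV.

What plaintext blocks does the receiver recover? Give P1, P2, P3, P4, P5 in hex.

P1 = 0x9, P2 = 0xA, P3 = 0x7, P4 = 0x3, P5 = 0x7

Only C2 changed, to 0x9. In CBC, a change in C_i garbles P_i and flips the same bit in P_{i+1}. Decrypting the received ciphertext:
P1: D(K, 0x8) = 0xA; 0xA ⊕ 0x3 = 0x9.
P2: D(K, 0x9) = 0x2; 0x2 ⊕ 0x8 = 0xA.
P3: D(K, 0x0) = 0xE; 0xE ⊕ 0x9 = 0x7.
P4: D(K, 0xB) = 0x3; 0x3 ⊕ 0x0 = 0x3.
P5: D(K, 0x4) = 0xC; 0xC ⊕ 0xB = 0x7.
Blocks that differ from the original plaintext: P2, P3.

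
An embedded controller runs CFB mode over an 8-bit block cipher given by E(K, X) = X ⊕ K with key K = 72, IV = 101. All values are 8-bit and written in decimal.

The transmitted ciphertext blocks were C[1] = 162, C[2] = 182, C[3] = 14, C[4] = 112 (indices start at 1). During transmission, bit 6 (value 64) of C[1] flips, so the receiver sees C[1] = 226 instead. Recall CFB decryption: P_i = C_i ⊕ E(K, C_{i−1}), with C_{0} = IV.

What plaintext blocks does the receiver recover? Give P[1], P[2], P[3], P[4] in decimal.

Only C[1] changed, to 226. In CFB, a change in C_i flips the same bit in P_i and garbles P_{i+1}. Decrypting the received ciphertext:
P[1]: E(K, 101) = 45; 226 ⊕ 45 = 207.
P[2]: E(K, 226) = 170; 182 ⊕ 170 = 28.
P[3]: E(K, 182) = 254; 14 ⊕ 254 = 240.
P[4]: E(K, 14) = 70; 112 ⊕ 70 = 54.
Blocks that differ from the original plaintext: P[1], P[2].

P[1] = 207, P[2] = 28, P[3] = 240, P[4] = 54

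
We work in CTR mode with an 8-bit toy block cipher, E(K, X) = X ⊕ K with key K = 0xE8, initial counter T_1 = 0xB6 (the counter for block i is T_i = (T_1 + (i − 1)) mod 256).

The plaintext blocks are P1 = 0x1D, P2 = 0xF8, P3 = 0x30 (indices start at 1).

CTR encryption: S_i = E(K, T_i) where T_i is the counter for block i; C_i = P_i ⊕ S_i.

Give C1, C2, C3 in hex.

C1: T = 0xB6, S = E(K, T) = 0x5E; 0x1D ⊕ 0x5E = 0x43.
C2: T = 0xB7, S = E(K, T) = 0x5F; 0xF8 ⊕ 0x5F = 0xA7.
C3: T = 0xB8, S = E(K, T) = 0x50; 0x30 ⊕ 0x50 = 0x60.

C1 = 0x43, C2 = 0xA7, C3 = 0x60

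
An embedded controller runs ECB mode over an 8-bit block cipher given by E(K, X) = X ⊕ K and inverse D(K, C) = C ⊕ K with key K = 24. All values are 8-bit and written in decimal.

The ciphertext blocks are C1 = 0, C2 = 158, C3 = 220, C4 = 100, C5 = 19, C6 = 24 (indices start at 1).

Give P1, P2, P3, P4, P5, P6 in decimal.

P1 = 24, P2 = 134, P3 = 196, P4 = 124, P5 = 11, P6 = 0

ECB decryption: P_i = D(K, C_i).
P1: D(K, 0) = 24.
P2: D(K, 158) = 134.
P3: D(K, 220) = 196.
P4: D(K, 100) = 124.
P5: D(K, 19) = 11.
P6: D(K, 24) = 0.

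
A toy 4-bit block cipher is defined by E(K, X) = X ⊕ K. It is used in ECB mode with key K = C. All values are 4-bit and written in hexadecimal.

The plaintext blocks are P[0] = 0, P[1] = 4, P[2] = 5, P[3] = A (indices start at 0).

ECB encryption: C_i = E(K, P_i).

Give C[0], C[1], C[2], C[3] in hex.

C[0] = C, C[1] = 8, C[2] = 9, C[3] = 6

C[0]: E(K, 0) = C.
C[1]: E(K, 4) = 8.
C[2]: E(K, 5) = 9.
C[3]: E(K, A) = 6.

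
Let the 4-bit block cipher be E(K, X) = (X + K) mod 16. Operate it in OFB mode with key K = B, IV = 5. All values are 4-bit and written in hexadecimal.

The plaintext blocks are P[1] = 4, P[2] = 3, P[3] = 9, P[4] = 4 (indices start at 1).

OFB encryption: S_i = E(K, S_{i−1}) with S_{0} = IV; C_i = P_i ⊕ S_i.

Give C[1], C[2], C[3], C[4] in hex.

C[1]: S = E(K, 5) = 0; 4 ⊕ 0 = 4.
C[2]: S = E(K, 0) = B; 3 ⊕ B = 8.
C[3]: S = E(K, B) = 6; 9 ⊕ 6 = F.
C[4]: S = E(K, 6) = 1; 4 ⊕ 1 = 5.

C[1] = 4, C[2] = 8, C[3] = F, C[4] = 5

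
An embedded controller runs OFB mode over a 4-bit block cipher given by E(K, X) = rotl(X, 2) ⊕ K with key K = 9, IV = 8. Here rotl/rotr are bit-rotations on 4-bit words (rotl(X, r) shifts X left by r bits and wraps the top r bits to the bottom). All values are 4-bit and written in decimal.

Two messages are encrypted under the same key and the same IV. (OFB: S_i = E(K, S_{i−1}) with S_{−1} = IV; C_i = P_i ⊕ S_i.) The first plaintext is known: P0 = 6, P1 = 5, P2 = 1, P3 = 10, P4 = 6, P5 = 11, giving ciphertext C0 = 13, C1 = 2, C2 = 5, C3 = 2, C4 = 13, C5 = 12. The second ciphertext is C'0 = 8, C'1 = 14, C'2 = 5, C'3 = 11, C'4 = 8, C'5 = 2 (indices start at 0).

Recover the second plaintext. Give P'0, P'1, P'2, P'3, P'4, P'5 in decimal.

P'0 = 3, P'1 = 9, P'2 = 1, P'3 = 3, P'4 = 3, P'5 = 5

In OFB with a reused IV, both messages share the same keystream S_i, so C_i ⊕ C'_i = P_i ⊕ P'_i and thus P'_i = P_i ⊕ C_i ⊕ C'_i.
P'0: 6 ⊕ 13 ⊕ 8 = 3.
P'1: 5 ⊕ 2 ⊕ 14 = 9.
P'2: 1 ⊕ 5 ⊕ 5 = 1.
P'3: 10 ⊕ 2 ⊕ 11 = 3.
P'4: 6 ⊕ 13 ⊕ 8 = 3.
P'5: 11 ⊕ 12 ⊕ 2 = 5.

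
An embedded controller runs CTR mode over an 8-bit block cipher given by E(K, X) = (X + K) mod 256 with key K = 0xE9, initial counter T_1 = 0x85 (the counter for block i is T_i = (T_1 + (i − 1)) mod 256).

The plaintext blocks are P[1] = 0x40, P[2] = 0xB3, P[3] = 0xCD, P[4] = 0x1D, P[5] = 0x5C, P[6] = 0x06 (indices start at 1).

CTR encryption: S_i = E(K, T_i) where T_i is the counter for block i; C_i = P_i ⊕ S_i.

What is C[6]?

C[6] = 0x75

C[1]: T = 0x85, S = E(K, T) = 0x6E; 0x40 ⊕ 0x6E = 0x2E.
C[2]: T = 0x86, S = E(K, T) = 0x6F; 0xB3 ⊕ 0x6F = 0xDC.
C[3]: T = 0x87, S = E(K, T) = 0x70; 0xCD ⊕ 0x70 = 0xBD.
C[4]: T = 0x88, S = E(K, T) = 0x71; 0x1D ⊕ 0x71 = 0x6C.
C[5]: T = 0x89, S = E(K, T) = 0x72; 0x5C ⊕ 0x72 = 0x2E.
C[6]: T = 0x8A, S = E(K, T) = 0x73; 0x06 ⊕ 0x73 = 0x75.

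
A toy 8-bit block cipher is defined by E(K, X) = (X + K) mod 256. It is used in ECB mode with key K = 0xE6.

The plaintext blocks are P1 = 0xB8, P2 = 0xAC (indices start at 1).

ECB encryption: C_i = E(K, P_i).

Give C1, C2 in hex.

C1: E(K, 0xB8) = 0x9E.
C2: E(K, 0xAC) = 0x92.

C1 = 0x9E, C2 = 0x92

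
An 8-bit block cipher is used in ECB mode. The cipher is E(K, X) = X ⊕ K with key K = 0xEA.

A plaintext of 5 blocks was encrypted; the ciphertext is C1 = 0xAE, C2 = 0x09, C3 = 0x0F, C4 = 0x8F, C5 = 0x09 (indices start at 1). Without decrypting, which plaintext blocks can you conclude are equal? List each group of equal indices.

ECB encrypts each block independently with the same key, so equal ciphertext blocks imply equal plaintext blocks.
C2 = C5 = 0x09, so P2 = P5.

P2 = P5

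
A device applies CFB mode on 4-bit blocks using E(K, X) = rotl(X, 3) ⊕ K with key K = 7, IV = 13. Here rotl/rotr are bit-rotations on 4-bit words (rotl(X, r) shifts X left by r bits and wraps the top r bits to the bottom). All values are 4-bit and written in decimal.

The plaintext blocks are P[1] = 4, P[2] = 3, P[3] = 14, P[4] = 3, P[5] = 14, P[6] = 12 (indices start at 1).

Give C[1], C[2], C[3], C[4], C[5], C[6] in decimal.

CFB encryption: C_i = P_i ⊕ E(K, C_{i−1}), with C_{0} = IV.
C[1]: E(K, 13) = 9; 4 ⊕ 9 = 13.
C[2]: E(K, 13) = 9; 3 ⊕ 9 = 10.
C[3]: E(K, 10) = 2; 14 ⊕ 2 = 12.
C[4]: E(K, 12) = 1; 3 ⊕ 1 = 2.
C[5]: E(K, 2) = 6; 14 ⊕ 6 = 8.
C[6]: E(K, 8) = 3; 12 ⊕ 3 = 15.

C[1] = 13, C[2] = 10, C[3] = 12, C[4] = 2, C[5] = 8, C[6] = 15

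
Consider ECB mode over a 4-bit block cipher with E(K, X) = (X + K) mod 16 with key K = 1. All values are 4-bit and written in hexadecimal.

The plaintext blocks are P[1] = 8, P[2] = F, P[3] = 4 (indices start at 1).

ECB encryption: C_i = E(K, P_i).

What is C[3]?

C[3] = 5

C[3]: E(K, 4) = 5.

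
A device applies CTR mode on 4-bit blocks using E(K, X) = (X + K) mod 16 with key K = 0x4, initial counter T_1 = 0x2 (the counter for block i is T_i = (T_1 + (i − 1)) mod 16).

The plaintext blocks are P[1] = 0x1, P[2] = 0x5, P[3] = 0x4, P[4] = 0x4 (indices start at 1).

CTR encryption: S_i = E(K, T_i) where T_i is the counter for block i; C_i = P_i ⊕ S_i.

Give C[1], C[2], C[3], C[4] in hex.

C[1] = 0x7, C[2] = 0x2, C[3] = 0xC, C[4] = 0xD

C[1]: T = 0x2, S = E(K, T) = 0x6; 0x1 ⊕ 0x6 = 0x7.
C[2]: T = 0x3, S = E(K, T) = 0x7; 0x5 ⊕ 0x7 = 0x2.
C[3]: T = 0x4, S = E(K, T) = 0x8; 0x4 ⊕ 0x8 = 0xC.
C[4]: T = 0x5, S = E(K, T) = 0x9; 0x4 ⊕ 0x9 = 0xD.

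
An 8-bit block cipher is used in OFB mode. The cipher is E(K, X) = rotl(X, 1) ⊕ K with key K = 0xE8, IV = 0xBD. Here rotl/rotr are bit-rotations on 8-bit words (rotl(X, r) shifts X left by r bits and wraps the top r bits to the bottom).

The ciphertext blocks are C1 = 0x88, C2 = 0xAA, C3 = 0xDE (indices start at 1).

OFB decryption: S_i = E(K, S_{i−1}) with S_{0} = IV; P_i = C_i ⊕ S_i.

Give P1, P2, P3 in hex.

P1: S = E(K, 0xBD) = 0x93; 0x88 ⊕ 0x93 = 0x1B.
P2: S = E(K, 0x93) = 0xCF; 0xAA ⊕ 0xCF = 0x65.
P3: S = E(K, 0xCF) = 0x77; 0xDE ⊕ 0x77 = 0xA9.

P1 = 0x1B, P2 = 0x65, P3 = 0xA9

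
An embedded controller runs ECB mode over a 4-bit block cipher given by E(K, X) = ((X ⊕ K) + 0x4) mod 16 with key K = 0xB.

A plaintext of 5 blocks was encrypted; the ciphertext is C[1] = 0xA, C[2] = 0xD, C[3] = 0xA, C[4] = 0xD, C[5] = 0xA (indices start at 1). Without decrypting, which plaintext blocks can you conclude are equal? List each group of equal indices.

ECB encrypts each block independently with the same key, so equal ciphertext blocks imply equal plaintext blocks.
C[1] = C[3] = C[5] = 0xA, so P[1] = P[3] = P[5].
C[2] = C[4] = 0xD, so P[2] = P[4].

P[1] = P[3] = P[5]; P[2] = P[4]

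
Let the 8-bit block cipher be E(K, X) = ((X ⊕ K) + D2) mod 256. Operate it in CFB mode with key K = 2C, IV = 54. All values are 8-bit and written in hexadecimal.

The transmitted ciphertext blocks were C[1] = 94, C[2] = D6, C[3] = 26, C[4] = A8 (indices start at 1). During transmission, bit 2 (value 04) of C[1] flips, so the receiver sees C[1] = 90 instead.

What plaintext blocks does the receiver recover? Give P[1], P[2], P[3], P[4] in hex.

CFB decryption: P_i = C_i ⊕ E(K, C_{i−1}), with C_{0} = IV.
Only C[1] changed, to 90. In CFB, a change in C_i flips the same bit in P_i and garbles P_{i+1}. Decrypting the received ciphertext:
P[1]: E(K, 54) = 4A; 90 ⊕ 4A = DA.
P[2]: E(K, 90) = 8E; D6 ⊕ 8E = 58.
P[3]: E(K, D6) = CC; 26 ⊕ CC = EA.
P[4]: E(K, 26) = DC; A8 ⊕ DC = 74.
Blocks that differ from the original plaintext: P[1], P[2].

P[1] = DA, P[2] = 58, P[3] = EA, P[4] = 74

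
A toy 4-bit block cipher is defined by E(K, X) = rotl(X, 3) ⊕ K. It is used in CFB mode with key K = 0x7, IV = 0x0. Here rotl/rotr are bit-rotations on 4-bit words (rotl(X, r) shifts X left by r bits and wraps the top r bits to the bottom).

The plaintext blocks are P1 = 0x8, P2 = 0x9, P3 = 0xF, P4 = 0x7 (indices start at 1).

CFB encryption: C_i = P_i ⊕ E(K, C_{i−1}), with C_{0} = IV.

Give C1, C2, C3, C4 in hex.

C1: E(K, 0x0) = 0x7; 0x8 ⊕ 0x7 = 0xF.
C2: E(K, 0xF) = 0x8; 0x9 ⊕ 0x8 = 0x1.
C3: E(K, 0x1) = 0xF; 0xF ⊕ 0xF = 0x0.
C4: E(K, 0x0) = 0x7; 0x7 ⊕ 0x7 = 0x0.

C1 = 0xF, C2 = 0x1, C3 = 0x0, C4 = 0x0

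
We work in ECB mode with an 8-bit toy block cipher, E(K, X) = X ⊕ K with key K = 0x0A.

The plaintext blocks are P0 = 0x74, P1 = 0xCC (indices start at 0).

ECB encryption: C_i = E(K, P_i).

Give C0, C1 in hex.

C0: E(K, 0x74) = 0x7E.
C1: E(K, 0xCC) = 0xC6.

C0 = 0x7E, C1 = 0xC6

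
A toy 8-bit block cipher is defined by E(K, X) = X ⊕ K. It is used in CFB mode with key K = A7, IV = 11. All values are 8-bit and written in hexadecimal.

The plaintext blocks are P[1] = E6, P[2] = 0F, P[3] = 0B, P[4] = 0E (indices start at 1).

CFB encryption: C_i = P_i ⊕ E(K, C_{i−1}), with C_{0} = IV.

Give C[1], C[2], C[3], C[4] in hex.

C[1] = 50, C[2] = F8, C[3] = 54, C[4] = FD

C[1]: E(K, 11) = B6; E6 ⊕ B6 = 50.
C[2]: E(K, 50) = F7; 0F ⊕ F7 = F8.
C[3]: E(K, F8) = 5F; 0B ⊕ 5F = 54.
C[4]: E(K, 54) = F3; 0E ⊕ F3 = FD.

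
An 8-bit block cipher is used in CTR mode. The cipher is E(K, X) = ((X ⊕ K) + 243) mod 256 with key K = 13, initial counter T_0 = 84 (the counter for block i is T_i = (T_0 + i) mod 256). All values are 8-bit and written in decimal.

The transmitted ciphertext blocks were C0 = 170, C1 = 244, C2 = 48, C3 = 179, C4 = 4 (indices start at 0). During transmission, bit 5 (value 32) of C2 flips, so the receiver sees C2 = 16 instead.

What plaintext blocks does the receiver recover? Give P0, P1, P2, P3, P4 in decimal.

P0 = 230, P1 = 191, P2 = 94, P3 = 254, P4 = 76

CTR decryption: S_i = E(K, T_i) where T_i is the counter for block i; P_i = C_i ⊕ S_i.
Only C2 changed, to 16. In CTR, a change in C_i flips the same bit in P_i only; the keystream is unaffected. Decrypting the received ciphertext:
P0: T = 84, S = E(K, T) = 76; 170 ⊕ 76 = 230.
P1: T = 85, S = E(K, T) = 75; 244 ⊕ 75 = 191.
P2: T = 86, S = E(K, T) = 78; 16 ⊕ 78 = 94.
P3: T = 87, S = E(K, T) = 77; 179 ⊕ 77 = 254.
P4: T = 88, S = E(K, T) = 72; 4 ⊕ 72 = 76.
Blocks that differ from the original plaintext: P2.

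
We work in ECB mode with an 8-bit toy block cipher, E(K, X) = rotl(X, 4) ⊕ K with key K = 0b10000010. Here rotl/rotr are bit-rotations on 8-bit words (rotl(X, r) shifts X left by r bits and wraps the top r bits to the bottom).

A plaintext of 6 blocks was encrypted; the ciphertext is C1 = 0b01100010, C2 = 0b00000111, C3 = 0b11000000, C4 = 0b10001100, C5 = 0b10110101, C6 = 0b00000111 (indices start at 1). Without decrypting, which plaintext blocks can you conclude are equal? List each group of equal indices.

ECB encrypts each block independently with the same key, so equal ciphertext blocks imply equal plaintext blocks.
C2 = C6 = 0b00000111, so P2 = P6.

P2 = P6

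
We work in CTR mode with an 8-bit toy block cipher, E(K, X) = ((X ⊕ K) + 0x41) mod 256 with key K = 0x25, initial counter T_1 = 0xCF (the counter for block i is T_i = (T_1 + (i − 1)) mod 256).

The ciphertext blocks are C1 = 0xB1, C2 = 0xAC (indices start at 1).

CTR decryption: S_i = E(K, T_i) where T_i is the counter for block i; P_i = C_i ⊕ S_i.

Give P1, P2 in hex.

P1 = 0x9A, P2 = 0x9A

P1: T = 0xCF, S = E(K, T) = 0x2B; 0xB1 ⊕ 0x2B = 0x9A.
P2: T = 0xD0, S = E(K, T) = 0x36; 0xAC ⊕ 0x36 = 0x9A.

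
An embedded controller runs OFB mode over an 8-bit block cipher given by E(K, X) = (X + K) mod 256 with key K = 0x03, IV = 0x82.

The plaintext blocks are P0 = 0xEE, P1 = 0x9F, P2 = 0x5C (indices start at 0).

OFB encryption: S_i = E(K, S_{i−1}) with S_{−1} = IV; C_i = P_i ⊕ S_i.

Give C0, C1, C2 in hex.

C0 = 0x6B, C1 = 0x17, C2 = 0xD7

C0: S = E(K, 0x82) = 0x85; 0xEE ⊕ 0x85 = 0x6B.
C1: S = E(K, 0x85) = 0x88; 0x9F ⊕ 0x88 = 0x17.
C2: S = E(K, 0x88) = 0x8B; 0x5C ⊕ 0x8B = 0xD7.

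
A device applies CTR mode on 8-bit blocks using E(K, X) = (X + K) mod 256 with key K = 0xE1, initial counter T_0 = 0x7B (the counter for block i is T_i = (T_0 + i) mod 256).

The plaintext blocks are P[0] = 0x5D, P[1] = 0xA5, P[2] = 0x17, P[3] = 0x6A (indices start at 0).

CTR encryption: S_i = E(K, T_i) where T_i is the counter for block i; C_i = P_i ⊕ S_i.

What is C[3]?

C[3] = 0x35

C[0]: T = 0x7B, S = E(K, T) = 0x5C; 0x5D ⊕ 0x5C = 0x01.
C[1]: T = 0x7C, S = E(K, T) = 0x5D; 0xA5 ⊕ 0x5D = 0xF8.
C[2]: T = 0x7D, S = E(K, T) = 0x5E; 0x17 ⊕ 0x5E = 0x49.
C[3]: T = 0x7E, S = E(K, T) = 0x5F; 0x6A ⊕ 0x5F = 0x35.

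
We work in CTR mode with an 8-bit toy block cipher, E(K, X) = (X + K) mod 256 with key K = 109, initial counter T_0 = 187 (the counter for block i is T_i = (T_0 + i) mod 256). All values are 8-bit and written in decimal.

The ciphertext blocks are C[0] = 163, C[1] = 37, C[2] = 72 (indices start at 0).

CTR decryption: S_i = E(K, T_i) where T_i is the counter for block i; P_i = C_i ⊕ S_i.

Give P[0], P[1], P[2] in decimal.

P[0] = 139, P[1] = 12, P[2] = 98

P[0]: T = 187, S = E(K, T) = 40; 163 ⊕ 40 = 139.
P[1]: T = 188, S = E(K, T) = 41; 37 ⊕ 41 = 12.
P[2]: T = 189, S = E(K, T) = 42; 72 ⊕ 42 = 98.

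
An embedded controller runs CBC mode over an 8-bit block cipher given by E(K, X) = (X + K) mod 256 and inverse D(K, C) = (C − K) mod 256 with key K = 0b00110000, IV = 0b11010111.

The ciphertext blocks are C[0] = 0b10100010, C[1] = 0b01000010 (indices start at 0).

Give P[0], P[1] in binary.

CBC decryption: P_i = D(K, C_i) ⊕ C_{i−1}, with C_{−1} = IV.
P[0]: D(K, 0b10100010) = 0b01110010; 0b01110010 ⊕ 0b11010111 = 0b10100101.
P[1]: D(K, 0b01000010) = 0b00010010; 0b00010010 ⊕ 0b10100010 = 0b10110000.

P[0] = 0b10100101, P[1] = 0b10110000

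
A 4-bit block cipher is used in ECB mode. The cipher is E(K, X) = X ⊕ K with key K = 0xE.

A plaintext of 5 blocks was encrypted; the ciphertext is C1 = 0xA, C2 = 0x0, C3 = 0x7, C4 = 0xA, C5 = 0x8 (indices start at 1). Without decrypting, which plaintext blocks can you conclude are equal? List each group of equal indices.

ECB encrypts each block independently with the same key, so equal ciphertext blocks imply equal plaintext blocks.
C1 = C4 = 0xA, so P1 = P4.

P1 = P4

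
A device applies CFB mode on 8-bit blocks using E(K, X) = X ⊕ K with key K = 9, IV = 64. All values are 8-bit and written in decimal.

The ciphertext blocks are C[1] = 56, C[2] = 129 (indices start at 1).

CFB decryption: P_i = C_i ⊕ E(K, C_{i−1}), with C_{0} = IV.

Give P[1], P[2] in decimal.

P[1]: E(K, 64) = 73; 56 ⊕ 73 = 113.
P[2]: E(K, 56) = 49; 129 ⊕ 49 = 176.

P[1] = 113, P[2] = 176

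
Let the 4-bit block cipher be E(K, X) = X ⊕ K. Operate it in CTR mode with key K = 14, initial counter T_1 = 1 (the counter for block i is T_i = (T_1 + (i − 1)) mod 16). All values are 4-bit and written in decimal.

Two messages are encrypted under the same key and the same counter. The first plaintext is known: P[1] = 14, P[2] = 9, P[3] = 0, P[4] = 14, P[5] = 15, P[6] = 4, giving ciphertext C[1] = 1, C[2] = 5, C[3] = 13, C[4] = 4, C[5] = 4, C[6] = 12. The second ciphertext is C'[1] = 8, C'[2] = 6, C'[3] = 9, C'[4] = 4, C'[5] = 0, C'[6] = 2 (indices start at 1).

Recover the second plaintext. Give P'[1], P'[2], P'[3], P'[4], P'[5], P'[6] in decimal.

In CTR with a reused counter, both messages share the same keystream S_i, so C_i ⊕ C'_i = P_i ⊕ P'_i and thus P'_i = P_i ⊕ C_i ⊕ C'_i.
P'[1]: 14 ⊕ 1 ⊕ 8 = 7.
P'[2]: 9 ⊕ 5 ⊕ 6 = 10.
P'[3]: 0 ⊕ 13 ⊕ 9 = 4.
P'[4]: 14 ⊕ 4 ⊕ 4 = 14.
P'[5]: 15 ⊕ 4 ⊕ 0 = 11.
P'[6]: 4 ⊕ 12 ⊕ 2 = 10.

P'[1] = 7, P'[2] = 10, P'[3] = 4, P'[4] = 14, P'[5] = 11, P'[6] = 10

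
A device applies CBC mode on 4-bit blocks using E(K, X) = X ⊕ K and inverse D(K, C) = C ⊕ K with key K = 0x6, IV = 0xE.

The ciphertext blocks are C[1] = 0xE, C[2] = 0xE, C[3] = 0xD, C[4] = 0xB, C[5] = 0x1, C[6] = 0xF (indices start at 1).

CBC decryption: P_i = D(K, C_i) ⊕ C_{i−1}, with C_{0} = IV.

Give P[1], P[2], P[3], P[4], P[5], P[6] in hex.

P[1] = 0x6, P[2] = 0x6, P[3] = 0x5, P[4] = 0x0, P[5] = 0xC, P[6] = 0x8

P[1]: D(K, 0xE) = 0x8; 0x8 ⊕ 0xE = 0x6.
P[2]: D(K, 0xE) = 0x8; 0x8 ⊕ 0xE = 0x6.
P[3]: D(K, 0xD) = 0xB; 0xB ⊕ 0xE = 0x5.
P[4]: D(K, 0xB) = 0xD; 0xD ⊕ 0xD = 0x0.
P[5]: D(K, 0x1) = 0x7; 0x7 ⊕ 0xB = 0xC.
P[6]: D(K, 0xF) = 0x9; 0x9 ⊕ 0x1 = 0x8.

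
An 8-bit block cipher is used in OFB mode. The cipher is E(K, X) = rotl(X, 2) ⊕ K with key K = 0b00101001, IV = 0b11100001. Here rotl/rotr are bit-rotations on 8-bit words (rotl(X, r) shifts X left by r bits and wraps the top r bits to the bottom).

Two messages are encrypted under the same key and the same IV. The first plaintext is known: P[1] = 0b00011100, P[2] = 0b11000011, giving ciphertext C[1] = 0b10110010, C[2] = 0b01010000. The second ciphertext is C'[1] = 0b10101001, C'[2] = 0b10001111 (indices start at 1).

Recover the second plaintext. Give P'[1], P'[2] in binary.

In OFB with a reused IV, both messages share the same keystream S_i, so C_i ⊕ C'_i = P_i ⊕ P'_i and thus P'_i = P_i ⊕ C_i ⊕ C'_i.
P'[1]: 0b00011100 ⊕ 0b10110010 ⊕ 0b10101001 = 0b00000111.
P'[2]: 0b11000011 ⊕ 0b01010000 ⊕ 0b10001111 = 0b00011100.

P'[1] = 0b00000111, P'[2] = 0b00011100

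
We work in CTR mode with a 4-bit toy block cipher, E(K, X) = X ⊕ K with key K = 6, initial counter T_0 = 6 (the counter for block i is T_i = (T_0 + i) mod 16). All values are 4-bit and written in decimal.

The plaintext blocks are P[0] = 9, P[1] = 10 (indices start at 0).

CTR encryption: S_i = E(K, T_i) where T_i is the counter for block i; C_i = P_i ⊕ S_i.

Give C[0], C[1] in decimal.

C[0] = 9, C[1] = 11

C[0]: T = 6, S = E(K, T) = 0; 9 ⊕ 0 = 9.
C[1]: T = 7, S = E(K, T) = 1; 10 ⊕ 1 = 11.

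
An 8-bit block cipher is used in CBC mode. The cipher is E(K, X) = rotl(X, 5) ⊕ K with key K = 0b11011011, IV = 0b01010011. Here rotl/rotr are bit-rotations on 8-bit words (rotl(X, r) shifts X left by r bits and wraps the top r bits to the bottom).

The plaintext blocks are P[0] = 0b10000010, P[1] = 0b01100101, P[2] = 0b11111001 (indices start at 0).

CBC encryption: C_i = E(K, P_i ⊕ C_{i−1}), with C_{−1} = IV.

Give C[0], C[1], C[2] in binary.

C[0] = 0b11100001, C[1] = 0b01001011, C[2] = 0b10001101

C[0]: P[0] ⊕ 0b01010011 = 0b11010001; E(K, 0b11010001) = 0b11100001.
C[1]: P[1] ⊕ 0b11100001 = 0b10000100; E(K, 0b10000100) = 0b01001011.
C[2]: P[2] ⊕ 0b01001011 = 0b10110010; E(K, 0b10110010) = 0b10001101.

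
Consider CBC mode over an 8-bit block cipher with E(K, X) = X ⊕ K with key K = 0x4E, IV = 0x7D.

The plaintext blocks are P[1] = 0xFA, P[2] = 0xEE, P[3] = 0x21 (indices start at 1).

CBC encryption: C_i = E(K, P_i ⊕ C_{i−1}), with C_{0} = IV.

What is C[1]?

C[1] = 0xC9

C[1]: P[1] ⊕ 0x7D = 0x87; E(K, 0x87) = 0xC9.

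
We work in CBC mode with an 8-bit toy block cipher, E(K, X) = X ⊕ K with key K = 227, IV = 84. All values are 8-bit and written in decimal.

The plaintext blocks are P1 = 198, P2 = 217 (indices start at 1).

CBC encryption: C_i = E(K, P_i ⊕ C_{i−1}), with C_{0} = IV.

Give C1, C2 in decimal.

C1: P1 ⊕ 84 = 146; E(K, 146) = 113.
C2: P2 ⊕ 113 = 168; E(K, 168) = 75.

C1 = 113, C2 = 75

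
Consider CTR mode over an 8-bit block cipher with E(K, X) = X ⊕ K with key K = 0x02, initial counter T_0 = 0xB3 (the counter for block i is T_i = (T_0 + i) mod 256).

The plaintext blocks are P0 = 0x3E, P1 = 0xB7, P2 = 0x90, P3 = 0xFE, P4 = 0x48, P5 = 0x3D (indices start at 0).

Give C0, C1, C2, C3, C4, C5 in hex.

CTR encryption: S_i = E(K, T_i) where T_i is the counter for block i; C_i = P_i ⊕ S_i.
C0: T = 0xB3, S = E(K, T) = 0xB1; 0x3E ⊕ 0xB1 = 0x8F.
C1: T = 0xB4, S = E(K, T) = 0xB6; 0xB7 ⊕ 0xB6 = 0x01.
C2: T = 0xB5, S = E(K, T) = 0xB7; 0x90 ⊕ 0xB7 = 0x27.
C3: T = 0xB6, S = E(K, T) = 0xB4; 0xFE ⊕ 0xB4 = 0x4A.
C4: T = 0xB7, S = E(K, T) = 0xB5; 0x48 ⊕ 0xB5 = 0xFD.
C5: T = 0xB8, S = E(K, T) = 0xBA; 0x3D ⊕ 0xBA = 0x87.

C0 = 0x8F, C1 = 0x01, C2 = 0x27, C3 = 0x4A, C4 = 0xFD, C5 = 0x87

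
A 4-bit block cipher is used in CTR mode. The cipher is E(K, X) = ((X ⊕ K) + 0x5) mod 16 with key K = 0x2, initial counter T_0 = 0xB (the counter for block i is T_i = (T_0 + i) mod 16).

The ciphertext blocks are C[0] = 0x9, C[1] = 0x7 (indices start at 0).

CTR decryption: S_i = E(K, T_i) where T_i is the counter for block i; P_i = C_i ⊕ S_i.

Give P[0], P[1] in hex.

P[0] = 0x7, P[1] = 0x4

P[0]: T = 0xB, S = E(K, T) = 0xE; 0x9 ⊕ 0xE = 0x7.
P[1]: T = 0xC, S = E(K, T) = 0x3; 0x7 ⊕ 0x3 = 0x4.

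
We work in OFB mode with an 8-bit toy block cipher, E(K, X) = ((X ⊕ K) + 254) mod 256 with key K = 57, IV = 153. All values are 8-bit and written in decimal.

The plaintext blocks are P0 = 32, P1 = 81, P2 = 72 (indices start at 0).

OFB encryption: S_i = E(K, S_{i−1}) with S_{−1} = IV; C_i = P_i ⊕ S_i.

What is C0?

C0: S = E(K, 153) = 158; 32 ⊕ 158 = 190.

C0 = 190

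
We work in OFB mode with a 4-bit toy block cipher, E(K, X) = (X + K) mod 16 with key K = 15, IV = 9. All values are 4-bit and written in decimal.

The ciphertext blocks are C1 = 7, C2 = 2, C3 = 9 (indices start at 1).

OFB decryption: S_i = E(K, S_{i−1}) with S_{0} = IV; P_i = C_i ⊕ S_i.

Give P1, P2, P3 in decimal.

P1: S = E(K, 9) = 8; 7 ⊕ 8 = 15.
P2: S = E(K, 8) = 7; 2 ⊕ 7 = 5.
P3: S = E(K, 7) = 6; 9 ⊕ 6 = 15.

P1 = 15, P2 = 5, P3 = 15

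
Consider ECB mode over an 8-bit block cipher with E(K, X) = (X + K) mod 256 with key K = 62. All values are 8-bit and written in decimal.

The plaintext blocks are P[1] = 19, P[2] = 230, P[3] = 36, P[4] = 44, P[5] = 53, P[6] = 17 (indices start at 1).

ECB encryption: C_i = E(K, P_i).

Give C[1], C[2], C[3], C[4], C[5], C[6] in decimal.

C[1] = 81, C[2] = 36, C[3] = 98, C[4] = 106, C[5] = 115, C[6] = 79

C[1]: E(K, 19) = 81.
C[2]: E(K, 230) = 36.
C[3]: E(K, 36) = 98.
C[4]: E(K, 44) = 106.
C[5]: E(K, 53) = 115.
C[6]: E(K, 17) = 79.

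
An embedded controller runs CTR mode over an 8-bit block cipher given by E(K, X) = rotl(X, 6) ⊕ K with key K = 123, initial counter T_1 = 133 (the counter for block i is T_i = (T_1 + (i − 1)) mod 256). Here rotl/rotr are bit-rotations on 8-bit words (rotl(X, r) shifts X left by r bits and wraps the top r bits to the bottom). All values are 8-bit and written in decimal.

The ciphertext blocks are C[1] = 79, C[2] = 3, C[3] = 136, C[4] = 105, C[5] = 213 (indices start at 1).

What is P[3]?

P[3] = 18

CTR decryption: S_i = E(K, T_i) where T_i is the counter for block i; P_i = C_i ⊕ S_i.
P[3]: T = 135, S = E(K, T) = 154; 136 ⊕ 154 = 18.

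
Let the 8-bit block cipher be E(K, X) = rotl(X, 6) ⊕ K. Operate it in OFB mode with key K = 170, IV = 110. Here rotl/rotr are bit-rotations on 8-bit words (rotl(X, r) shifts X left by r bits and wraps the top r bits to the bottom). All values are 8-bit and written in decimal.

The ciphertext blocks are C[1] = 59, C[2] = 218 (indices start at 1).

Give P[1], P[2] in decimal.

P[1] = 10, P[2] = 60

OFB decryption: S_i = E(K, S_{i−1}) with S_{0} = IV; P_i = C_i ⊕ S_i.
P[1]: S = E(K, 110) = 49; 59 ⊕ 49 = 10.
P[2]: S = E(K, 49) = 230; 218 ⊕ 230 = 60.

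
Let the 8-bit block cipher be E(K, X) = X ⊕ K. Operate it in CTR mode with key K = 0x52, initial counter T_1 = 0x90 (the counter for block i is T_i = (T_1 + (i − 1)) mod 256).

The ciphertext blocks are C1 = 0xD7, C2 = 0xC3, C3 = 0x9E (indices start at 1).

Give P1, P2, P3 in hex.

P1 = 0x15, P2 = 0x00, P3 = 0x5E

CTR decryption: S_i = E(K, T_i) where T_i is the counter for block i; P_i = C_i ⊕ S_i.
P1: T = 0x90, S = E(K, T) = 0xC2; 0xD7 ⊕ 0xC2 = 0x15.
P2: T = 0x91, S = E(K, T) = 0xC3; 0xC3 ⊕ 0xC3 = 0x00.
P3: T = 0x92, S = E(K, T) = 0xC0; 0x9E ⊕ 0xC0 = 0x5E.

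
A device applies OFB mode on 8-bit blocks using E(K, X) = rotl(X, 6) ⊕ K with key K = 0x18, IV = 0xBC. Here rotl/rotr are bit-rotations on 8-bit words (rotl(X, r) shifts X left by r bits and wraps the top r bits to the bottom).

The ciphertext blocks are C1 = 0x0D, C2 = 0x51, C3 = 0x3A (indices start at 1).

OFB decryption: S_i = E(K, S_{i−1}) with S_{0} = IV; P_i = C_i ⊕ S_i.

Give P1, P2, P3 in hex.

P1: S = E(K, 0xBC) = 0x37; 0x0D ⊕ 0x37 = 0x3A.
P2: S = E(K, 0x37) = 0xD5; 0x51 ⊕ 0xD5 = 0x84.
P3: S = E(K, 0xD5) = 0x6D; 0x3A ⊕ 0x6D = 0x57.

P1 = 0x3A, P2 = 0x84, P3 = 0x57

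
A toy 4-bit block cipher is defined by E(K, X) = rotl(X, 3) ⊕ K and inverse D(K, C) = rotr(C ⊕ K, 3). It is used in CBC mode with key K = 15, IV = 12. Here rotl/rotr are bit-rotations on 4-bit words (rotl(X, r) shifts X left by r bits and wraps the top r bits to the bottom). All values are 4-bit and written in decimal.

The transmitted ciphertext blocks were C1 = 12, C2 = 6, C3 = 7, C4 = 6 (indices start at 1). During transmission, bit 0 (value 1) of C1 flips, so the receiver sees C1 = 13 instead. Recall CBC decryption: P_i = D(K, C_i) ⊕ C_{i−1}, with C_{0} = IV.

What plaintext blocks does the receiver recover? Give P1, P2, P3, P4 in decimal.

P1 = 8, P2 = 14, P3 = 7, P4 = 4

Only C1 changed, to 13. In CBC, a change in C_i garbles P_i and flips the same bit in P_{i+1}. Decrypting the received ciphertext:
P1: D(K, 13) = 4; 4 ⊕ 12 = 8.
P2: D(K, 6) = 3; 3 ⊕ 13 = 14.
P3: D(K, 7) = 1; 1 ⊕ 6 = 7.
P4: D(K, 6) = 3; 3 ⊕ 7 = 4.
Blocks that differ from the original plaintext: P1, P2.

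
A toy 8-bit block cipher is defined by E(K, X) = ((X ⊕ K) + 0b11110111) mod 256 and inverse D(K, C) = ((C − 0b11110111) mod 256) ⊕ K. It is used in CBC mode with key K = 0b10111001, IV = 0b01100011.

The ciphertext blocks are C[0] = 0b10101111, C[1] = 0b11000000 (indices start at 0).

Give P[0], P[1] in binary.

P[0] = 0b01100010, P[1] = 0b11011111

CBC decryption: P_i = D(K, C_i) ⊕ C_{i−1}, with C_{−1} = IV.
P[0]: D(K, 0b10101111) = 0b00000001; 0b00000001 ⊕ 0b01100011 = 0b01100010.
P[1]: D(K, 0b11000000) = 0b01110000; 0b01110000 ⊕ 0b10101111 = 0b11011111.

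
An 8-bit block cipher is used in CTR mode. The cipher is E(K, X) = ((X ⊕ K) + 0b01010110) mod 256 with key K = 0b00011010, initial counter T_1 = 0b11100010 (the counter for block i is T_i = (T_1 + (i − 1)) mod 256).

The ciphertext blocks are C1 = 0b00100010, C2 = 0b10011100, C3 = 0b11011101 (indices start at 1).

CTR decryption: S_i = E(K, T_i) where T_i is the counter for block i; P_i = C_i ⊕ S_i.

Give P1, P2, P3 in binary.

P1 = 0b01101100, P2 = 0b11010011, P3 = 0b10001001

P1: T = 0b11100010, S = E(K, T) = 0b01001110; 0b00100010 ⊕ 0b01001110 = 0b01101100.
P2: T = 0b11100011, S = E(K, T) = 0b01001111; 0b10011100 ⊕ 0b01001111 = 0b11010011.
P3: T = 0b11100100, S = E(K, T) = 0b01010100; 0b11011101 ⊕ 0b01010100 = 0b10001001.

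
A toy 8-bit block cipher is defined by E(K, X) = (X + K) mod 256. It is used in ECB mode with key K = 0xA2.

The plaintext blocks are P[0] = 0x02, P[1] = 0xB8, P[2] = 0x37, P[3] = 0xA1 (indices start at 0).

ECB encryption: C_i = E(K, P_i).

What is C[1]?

C[1] = 0x5A

C[1]: E(K, 0xB8) = 0x5A.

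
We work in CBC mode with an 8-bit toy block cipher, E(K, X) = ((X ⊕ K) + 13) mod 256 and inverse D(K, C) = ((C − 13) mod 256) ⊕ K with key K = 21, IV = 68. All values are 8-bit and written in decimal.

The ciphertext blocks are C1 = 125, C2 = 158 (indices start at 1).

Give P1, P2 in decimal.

P1 = 33, P2 = 249

CBC decryption: P_i = D(K, C_i) ⊕ C_{i−1}, with C_{0} = IV.
P1: D(K, 125) = 101; 101 ⊕ 68 = 33.
P2: D(K, 158) = 132; 132 ⊕ 125 = 249.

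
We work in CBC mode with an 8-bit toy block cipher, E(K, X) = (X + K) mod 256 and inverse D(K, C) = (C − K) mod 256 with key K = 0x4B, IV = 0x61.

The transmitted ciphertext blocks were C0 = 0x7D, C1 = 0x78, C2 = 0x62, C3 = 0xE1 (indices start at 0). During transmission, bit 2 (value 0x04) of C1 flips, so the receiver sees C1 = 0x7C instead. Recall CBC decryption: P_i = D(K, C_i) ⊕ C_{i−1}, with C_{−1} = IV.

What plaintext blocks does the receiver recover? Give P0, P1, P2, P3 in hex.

Only C1 changed, to 0x7C. In CBC, a change in C_i garbles P_i and flips the same bit in P_{i+1}. Decrypting the received ciphertext:
P0: D(K, 0x7D) = 0x32; 0x32 ⊕ 0x61 = 0x53.
P1: D(K, 0x7C) = 0x31; 0x31 ⊕ 0x7D = 0x4C.
P2: D(K, 0x62) = 0x17; 0x17 ⊕ 0x7C = 0x6B.
P3: D(K, 0xE1) = 0x96; 0x96 ⊕ 0x62 = 0xF4.
Blocks that differ from the original plaintext: P1, P2.

P0 = 0x53, P1 = 0x4C, P2 = 0x6B, P3 = 0xF4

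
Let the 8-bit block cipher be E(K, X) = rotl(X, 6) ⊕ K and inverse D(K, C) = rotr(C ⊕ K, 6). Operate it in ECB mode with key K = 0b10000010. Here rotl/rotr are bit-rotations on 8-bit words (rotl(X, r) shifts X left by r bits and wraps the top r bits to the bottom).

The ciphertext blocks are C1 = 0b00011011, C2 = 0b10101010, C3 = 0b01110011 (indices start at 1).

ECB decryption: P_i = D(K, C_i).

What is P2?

P2 = 0b10100000

P2: D(K, 0b10101010) = 0b10100000.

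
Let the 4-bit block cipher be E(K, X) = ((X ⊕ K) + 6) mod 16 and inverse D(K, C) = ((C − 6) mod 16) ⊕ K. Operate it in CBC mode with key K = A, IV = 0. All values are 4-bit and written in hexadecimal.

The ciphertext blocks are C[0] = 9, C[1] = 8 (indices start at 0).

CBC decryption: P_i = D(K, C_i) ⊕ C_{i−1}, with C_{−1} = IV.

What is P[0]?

P[0]: D(K, 9) = 9; 9 ⊕ 0 = 9.

P[0] = 9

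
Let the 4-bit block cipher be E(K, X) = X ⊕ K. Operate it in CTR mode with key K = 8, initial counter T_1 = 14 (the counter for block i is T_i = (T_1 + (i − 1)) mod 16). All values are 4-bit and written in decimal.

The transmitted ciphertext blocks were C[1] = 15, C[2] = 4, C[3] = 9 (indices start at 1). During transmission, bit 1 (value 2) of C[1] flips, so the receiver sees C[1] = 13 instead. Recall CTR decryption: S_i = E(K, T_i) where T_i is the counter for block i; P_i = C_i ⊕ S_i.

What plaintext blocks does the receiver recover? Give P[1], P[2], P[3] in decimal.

Only C[1] changed, to 13. In CTR, a change in C_i flips the same bit in P_i only; the keystream is unaffected. Decrypting the received ciphertext:
P[1]: T = 14, S = E(K, T) = 6; 13 ⊕ 6 = 11.
P[2]: T = 15, S = E(K, T) = 7; 4 ⊕ 7 = 3.
P[3]: T = 0, S = E(K, T) = 8; 9 ⊕ 8 = 1.
Blocks that differ from the original plaintext: P[1].

P[1] = 11, P[2] = 3, P[3] = 1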